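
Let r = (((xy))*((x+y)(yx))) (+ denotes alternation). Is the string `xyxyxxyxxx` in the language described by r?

no

No split of xyxyxxyxxx into u·v has ((xy))* matching u and ((x+y)(yx)) matching v.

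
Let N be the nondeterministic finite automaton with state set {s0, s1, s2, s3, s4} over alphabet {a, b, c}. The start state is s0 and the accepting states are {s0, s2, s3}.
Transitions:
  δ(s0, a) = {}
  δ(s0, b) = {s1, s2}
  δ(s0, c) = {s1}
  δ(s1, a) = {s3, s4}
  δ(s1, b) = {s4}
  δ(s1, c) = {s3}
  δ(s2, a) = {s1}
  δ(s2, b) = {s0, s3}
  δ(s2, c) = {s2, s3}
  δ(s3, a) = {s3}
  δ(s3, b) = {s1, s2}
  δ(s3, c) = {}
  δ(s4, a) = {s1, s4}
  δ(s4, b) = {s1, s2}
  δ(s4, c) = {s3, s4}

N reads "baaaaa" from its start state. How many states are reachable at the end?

3

Start: {s0}
read b: {s1, s2}
read a: {s1, s3, s4}
read a: {s1, s3, s4}
read a: {s1, s3, s4}
read a: {s1, s3, s4}
read a: {s1, s3, s4}
Final reachable set {s1, s3, s4} has 3 states.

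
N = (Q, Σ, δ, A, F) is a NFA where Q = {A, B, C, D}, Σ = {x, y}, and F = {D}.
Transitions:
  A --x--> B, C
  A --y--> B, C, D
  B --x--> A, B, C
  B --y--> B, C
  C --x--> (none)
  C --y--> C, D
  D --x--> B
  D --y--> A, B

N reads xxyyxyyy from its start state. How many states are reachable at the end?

4

Start: {A}
read x: {B, C}
read x: {A, B, C}
read y: {B, C, D}
read y: {A, B, C, D}
read x: {A, B, C}
read y: {B, C, D}
read y: {A, B, C, D}
read y: {A, B, C, D}
Final reachable set {A, B, C, D} has 4 states.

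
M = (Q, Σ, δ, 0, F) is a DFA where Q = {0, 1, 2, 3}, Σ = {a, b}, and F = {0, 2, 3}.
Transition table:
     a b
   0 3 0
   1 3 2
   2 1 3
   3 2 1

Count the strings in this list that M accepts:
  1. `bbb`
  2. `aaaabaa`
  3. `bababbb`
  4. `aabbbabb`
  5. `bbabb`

5

`bbb`: accepted
`aaaabaa`: accepted
`bababbb`: accepted
`aabbbabb`: accepted
`bbabb`: accepted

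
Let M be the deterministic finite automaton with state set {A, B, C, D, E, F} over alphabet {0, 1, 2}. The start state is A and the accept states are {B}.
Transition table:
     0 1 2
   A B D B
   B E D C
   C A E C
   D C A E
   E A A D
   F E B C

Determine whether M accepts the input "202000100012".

A --2--> B
B --0--> E
E --2--> D
D --0--> C
C --0--> A
A --0--> B
B --1--> D
D --0--> C
C --0--> A
A --0--> B
B --1--> D
D --2--> E
End in state E, which is not an accepting state.

rejected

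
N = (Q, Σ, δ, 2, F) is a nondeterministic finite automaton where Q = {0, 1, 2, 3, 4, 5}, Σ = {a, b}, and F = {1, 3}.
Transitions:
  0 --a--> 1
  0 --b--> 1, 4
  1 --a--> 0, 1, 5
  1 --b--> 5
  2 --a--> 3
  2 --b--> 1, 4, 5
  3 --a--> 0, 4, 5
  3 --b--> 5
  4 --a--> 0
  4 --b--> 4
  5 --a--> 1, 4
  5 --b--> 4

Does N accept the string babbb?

rejected

Start: {2}
read b: {1, 4, 5}
read a: {0, 1, 4, 5}
read b: {1, 4, 5}
read b: {4, 5}
read b: {4}
Reachable ∩ accepting = {} — empty.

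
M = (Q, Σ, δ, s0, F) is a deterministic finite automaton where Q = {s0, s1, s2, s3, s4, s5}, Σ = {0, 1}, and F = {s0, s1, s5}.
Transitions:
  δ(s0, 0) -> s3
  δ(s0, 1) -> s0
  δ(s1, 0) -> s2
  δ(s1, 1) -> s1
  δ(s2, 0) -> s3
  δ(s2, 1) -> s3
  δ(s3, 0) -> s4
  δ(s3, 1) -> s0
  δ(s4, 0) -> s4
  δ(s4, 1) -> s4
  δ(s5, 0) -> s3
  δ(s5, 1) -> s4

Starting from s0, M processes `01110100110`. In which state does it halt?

s4

s0 --0--> s3
s3 --1--> s0
s0 --1--> s0
s0 --1--> s0
s0 --0--> s3
s3 --1--> s0
s0 --0--> s3
s3 --0--> s4
s4 --1--> s4
s4 --1--> s4
s4 --0--> s4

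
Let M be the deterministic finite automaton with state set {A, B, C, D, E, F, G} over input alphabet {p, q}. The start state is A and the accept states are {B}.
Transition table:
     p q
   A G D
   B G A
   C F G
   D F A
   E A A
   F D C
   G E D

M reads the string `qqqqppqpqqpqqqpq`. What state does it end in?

C

A --q--> D
D --q--> A
A --q--> D
D --q--> A
A --p--> G
G --p--> E
E --q--> A
A --p--> G
G --q--> D
D --q--> A
A --p--> G
G --q--> D
D --q--> A
A --q--> D
D --p--> F
F --q--> C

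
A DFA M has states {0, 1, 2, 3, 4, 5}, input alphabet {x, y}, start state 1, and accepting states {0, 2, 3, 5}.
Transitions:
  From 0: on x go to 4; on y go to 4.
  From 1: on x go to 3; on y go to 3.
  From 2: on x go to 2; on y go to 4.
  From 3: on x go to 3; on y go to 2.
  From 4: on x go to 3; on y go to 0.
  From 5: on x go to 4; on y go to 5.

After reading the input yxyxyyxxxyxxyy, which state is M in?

0

1 --y--> 3
3 --x--> 3
3 --y--> 2
2 --x--> 2
2 --y--> 4
4 --y--> 0
0 --x--> 4
4 --x--> 3
3 --x--> 3
3 --y--> 2
2 --x--> 2
2 --x--> 2
2 --y--> 4
4 --y--> 0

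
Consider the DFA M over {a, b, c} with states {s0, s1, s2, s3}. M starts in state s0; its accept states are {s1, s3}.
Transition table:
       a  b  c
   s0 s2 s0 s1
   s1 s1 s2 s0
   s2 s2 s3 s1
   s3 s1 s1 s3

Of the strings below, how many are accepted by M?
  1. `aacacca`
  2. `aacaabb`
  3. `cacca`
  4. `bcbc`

`aacacca`: accepted
`aacaabb`: accepted
`cacca`: accepted
`bcbc`: accepted

4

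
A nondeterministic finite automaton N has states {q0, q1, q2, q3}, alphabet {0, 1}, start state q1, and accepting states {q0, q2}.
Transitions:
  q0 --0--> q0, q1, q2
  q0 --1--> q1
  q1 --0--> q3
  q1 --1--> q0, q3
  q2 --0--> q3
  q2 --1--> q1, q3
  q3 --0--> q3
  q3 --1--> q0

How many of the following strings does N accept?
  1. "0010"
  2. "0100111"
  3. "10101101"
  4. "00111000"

4

"0010": accepted
"0100111": accepted
"10101101": accepted
"00111000": accepted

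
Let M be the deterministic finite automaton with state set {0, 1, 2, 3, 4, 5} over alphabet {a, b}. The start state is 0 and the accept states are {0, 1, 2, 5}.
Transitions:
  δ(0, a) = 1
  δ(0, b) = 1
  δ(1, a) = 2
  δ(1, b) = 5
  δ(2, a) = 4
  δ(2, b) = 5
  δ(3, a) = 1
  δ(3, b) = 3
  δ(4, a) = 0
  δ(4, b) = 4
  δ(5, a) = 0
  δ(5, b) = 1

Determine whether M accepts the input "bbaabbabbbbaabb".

rejected

0 --b--> 1
1 --b--> 5
5 --a--> 0
0 --a--> 1
1 --b--> 5
5 --b--> 1
1 --a--> 2
2 --b--> 5
5 --b--> 1
1 --b--> 5
5 --b--> 1
1 --a--> 2
2 --a--> 4
4 --b--> 4
4 --b--> 4
End in state 4, which is not an accepting state.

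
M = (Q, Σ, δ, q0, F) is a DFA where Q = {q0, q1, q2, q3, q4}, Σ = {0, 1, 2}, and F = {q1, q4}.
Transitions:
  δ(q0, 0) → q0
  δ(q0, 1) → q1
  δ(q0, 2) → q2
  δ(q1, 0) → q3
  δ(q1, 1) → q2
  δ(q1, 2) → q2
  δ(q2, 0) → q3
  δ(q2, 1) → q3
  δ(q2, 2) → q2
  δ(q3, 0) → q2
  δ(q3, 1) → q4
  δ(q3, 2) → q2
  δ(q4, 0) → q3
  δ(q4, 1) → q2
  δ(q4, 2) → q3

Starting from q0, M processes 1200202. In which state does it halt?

q2

q0 --1--> q1
q1 --2--> q2
q2 --0--> q3
q3 --0--> q2
q2 --2--> q2
q2 --0--> q3
q3 --2--> q2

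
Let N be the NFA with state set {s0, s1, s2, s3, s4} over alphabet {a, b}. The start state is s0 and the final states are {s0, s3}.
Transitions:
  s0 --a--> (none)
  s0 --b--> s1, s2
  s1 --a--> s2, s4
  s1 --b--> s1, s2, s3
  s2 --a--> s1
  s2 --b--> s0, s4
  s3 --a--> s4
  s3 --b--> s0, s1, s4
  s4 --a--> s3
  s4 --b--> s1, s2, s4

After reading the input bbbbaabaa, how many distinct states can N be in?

4

Start: {s0}
read b: {s1, s2}
read b: {s0, s1, s2, s3, s4}
read b: {s0, s1, s2, s3, s4}
read b: {s0, s1, s2, s3, s4}
read a: {s1, s2, s3, s4}
read a: {s1, s2, s3, s4}
read b: {s0, s1, s2, s3, s4}
read a: {s1, s2, s3, s4}
read a: {s1, s2, s3, s4}
Final reachable set {s1, s2, s3, s4} has 4 states.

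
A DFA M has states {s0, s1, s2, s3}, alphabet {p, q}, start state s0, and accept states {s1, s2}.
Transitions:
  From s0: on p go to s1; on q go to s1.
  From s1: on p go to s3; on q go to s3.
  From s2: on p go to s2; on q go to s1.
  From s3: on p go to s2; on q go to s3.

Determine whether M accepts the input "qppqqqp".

s0 --q--> s1
s1 --p--> s3
s3 --p--> s2
s2 --q--> s1
s1 --q--> s3
s3 --q--> s3
s3 --p--> s2
End in state s2, which is an accepting state.

accepted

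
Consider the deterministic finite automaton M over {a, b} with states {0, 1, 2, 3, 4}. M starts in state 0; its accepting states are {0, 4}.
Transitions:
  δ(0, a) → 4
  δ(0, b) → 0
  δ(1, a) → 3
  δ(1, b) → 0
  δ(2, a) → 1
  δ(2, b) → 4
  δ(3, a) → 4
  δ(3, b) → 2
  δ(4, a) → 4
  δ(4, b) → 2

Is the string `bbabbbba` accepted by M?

0 --b--> 0
0 --b--> 0
0 --a--> 4
4 --b--> 2
2 --b--> 4
4 --b--> 2
2 --b--> 4
4 --a--> 4
End in state 4, which is an accepting state.

accepted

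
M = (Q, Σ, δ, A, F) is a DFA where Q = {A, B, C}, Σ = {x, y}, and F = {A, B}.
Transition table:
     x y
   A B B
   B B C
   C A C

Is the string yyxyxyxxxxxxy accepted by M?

rejected

A --y--> B
B --y--> C
C --x--> A
A --y--> B
B --x--> B
B --y--> C
C --x--> A
A --x--> B
B --x--> B
B --x--> B
B --x--> B
B --x--> B
B --y--> C
End in state C, which is not an accepting state.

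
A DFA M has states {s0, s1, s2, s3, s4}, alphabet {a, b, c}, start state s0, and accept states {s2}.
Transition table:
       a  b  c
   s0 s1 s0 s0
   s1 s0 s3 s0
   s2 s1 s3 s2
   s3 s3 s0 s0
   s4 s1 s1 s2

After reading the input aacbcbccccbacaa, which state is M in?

s0

s0 --a--> s1
s1 --a--> s0
s0 --c--> s0
s0 --b--> s0
s0 --c--> s0
s0 --b--> s0
s0 --c--> s0
s0 --c--> s0
s0 --c--> s0
s0 --c--> s0
s0 --b--> s0
s0 --a--> s1
s1 --c--> s0
s0 --a--> s1
s1 --a--> s0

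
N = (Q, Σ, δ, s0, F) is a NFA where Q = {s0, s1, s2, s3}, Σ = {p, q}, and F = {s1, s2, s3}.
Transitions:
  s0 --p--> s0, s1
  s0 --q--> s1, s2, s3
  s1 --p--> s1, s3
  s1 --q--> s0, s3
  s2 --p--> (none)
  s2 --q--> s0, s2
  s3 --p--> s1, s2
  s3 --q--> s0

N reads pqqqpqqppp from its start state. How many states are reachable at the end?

4

Start: {s0}
read p: {s0, s1}
read q: {s0, s1, s2, s3}
read q: {s0, s1, s2, s3}
read q: {s0, s1, s2, s3}
read p: {s0, s1, s2, s3}
read q: {s0, s1, s2, s3}
read q: {s0, s1, s2, s3}
read p: {s0, s1, s2, s3}
read p: {s0, s1, s2, s3}
read p: {s0, s1, s2, s3}
Final reachable set {s0, s1, s2, s3} has 4 states.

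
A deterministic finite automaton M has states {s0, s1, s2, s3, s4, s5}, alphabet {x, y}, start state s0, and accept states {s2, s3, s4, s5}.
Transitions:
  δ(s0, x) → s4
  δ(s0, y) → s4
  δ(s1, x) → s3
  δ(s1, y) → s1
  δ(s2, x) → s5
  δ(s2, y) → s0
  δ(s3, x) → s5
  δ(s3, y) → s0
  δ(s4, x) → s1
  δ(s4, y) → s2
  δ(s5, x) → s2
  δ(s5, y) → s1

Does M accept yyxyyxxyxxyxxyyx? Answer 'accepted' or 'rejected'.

accepted

s0 --y--> s4
s4 --y--> s2
s2 --x--> s5
s5 --y--> s1
s1 --y--> s1
s1 --x--> s3
s3 --x--> s5
s5 --y--> s1
s1 --x--> s3
s3 --x--> s5
s5 --y--> s1
s1 --x--> s3
s3 --x--> s5
s5 --y--> s1
s1 --y--> s1
s1 --x--> s3
End in state s3, which is an accepting state.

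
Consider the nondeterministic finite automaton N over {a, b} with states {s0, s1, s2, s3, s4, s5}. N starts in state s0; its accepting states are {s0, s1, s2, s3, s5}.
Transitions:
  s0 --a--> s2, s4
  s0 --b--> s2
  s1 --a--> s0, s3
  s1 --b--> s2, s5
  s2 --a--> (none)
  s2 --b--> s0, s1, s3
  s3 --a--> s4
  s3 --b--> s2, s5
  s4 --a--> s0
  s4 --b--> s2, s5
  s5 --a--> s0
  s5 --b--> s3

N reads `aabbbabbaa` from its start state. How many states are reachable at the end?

3

Start: {s0}
read a: {s2, s4}
read a: {s0}
read b: {s2}
read b: {s0, s1, s3}
read b: {s2, s5}
read a: {s0}
read b: {s2}
read b: {s0, s1, s3}
read a: {s0, s2, s3, s4}
read a: {s0, s2, s4}
Final reachable set {s0, s2, s4} has 3 states.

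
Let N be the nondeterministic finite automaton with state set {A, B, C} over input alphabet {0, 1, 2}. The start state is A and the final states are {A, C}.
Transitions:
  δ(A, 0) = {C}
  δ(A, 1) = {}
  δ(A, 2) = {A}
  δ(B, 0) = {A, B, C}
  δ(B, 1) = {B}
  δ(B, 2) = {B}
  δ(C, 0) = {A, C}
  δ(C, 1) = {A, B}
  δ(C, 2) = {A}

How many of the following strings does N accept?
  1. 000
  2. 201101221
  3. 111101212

1

000: accepted
201101221: rejected
111101212: rejected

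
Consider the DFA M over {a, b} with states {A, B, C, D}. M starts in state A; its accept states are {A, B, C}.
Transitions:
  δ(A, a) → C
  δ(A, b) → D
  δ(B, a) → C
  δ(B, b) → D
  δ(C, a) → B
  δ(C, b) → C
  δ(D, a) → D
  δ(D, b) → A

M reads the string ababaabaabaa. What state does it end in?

A --a--> C
C --b--> C
C --a--> B
B --b--> D
D --a--> D
D --a--> D
D --b--> A
A --a--> C
C --a--> B
B --b--> D
D --a--> D
D --a--> D

D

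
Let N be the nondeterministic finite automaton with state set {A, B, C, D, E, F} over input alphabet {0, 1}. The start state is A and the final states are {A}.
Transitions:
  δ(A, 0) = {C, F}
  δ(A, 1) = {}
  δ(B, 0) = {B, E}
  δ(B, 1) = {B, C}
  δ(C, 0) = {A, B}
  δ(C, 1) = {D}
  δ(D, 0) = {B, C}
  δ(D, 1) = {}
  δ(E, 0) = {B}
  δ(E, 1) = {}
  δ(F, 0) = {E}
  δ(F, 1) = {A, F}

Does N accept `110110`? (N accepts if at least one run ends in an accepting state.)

rejected

Start: {A}
read 1: {}
The reachable set is empty and stays empty for the remaining 5 symbols.
Reachable ∩ accepting = {} — empty.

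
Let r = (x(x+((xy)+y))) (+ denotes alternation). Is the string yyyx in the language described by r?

no

No split of yyyx into u·v has x matching u and (x+((xy)+y)) matching v.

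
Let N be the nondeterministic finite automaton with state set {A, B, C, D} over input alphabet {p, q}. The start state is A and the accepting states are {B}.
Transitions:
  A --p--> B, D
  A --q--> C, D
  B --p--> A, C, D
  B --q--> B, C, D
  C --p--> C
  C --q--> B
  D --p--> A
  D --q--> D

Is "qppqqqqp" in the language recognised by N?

rejected

Start: {A}
read q: {C, D}
read p: {A, C}
read p: {B, C, D}
read q: {B, C, D}
read q: {B, C, D}
read q: {B, C, D}
read q: {B, C, D}
read p: {A, C, D}
Reachable ∩ accepting = {} — empty.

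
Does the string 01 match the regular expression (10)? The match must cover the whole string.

No split of 01 into u·v has 1 matching u and 0 matching v.

no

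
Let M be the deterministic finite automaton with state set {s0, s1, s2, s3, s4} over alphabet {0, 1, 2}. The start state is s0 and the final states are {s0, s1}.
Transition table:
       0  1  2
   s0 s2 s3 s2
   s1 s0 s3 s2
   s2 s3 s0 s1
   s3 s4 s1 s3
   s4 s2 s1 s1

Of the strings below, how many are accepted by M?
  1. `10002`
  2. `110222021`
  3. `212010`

2

`10002`: rejected
`110222021`: accepted
`212010`: accepted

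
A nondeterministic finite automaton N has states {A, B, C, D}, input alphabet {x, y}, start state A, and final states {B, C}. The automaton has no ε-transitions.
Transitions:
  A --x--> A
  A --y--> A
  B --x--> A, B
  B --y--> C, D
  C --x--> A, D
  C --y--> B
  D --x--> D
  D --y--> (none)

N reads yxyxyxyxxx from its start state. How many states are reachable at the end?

1

Start: {A}
read y: {A}
read x: {A}
read y: {A}
read x: {A}
read y: {A}
read x: {A}
read y: {A}
read x: {A}
read x: {A}
read x: {A}
Final reachable set {A} has 1 state.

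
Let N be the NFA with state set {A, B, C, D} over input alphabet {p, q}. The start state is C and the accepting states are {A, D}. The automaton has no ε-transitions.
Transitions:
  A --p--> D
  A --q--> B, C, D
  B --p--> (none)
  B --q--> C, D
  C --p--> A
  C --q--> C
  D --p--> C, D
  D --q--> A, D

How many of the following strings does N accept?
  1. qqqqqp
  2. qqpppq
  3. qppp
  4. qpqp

qqqqqp: accepted
qqpppq: accepted
qppp: accepted
qpqp: accepted

4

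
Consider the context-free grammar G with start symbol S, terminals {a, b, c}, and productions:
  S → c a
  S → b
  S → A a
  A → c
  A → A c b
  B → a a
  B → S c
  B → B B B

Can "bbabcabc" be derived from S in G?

no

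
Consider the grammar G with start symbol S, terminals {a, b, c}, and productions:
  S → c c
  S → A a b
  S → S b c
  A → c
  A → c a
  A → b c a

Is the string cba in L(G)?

no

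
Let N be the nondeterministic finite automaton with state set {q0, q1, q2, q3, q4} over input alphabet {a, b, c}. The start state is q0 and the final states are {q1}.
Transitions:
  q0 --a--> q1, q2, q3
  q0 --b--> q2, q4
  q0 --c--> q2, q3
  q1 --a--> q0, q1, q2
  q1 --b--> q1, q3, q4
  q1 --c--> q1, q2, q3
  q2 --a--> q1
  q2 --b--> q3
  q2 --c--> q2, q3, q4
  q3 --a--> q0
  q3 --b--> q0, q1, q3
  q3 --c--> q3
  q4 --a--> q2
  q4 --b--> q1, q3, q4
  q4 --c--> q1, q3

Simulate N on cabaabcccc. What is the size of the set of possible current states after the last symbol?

Start: {q0}
read c: {q2, q3}
read a: {q0, q1}
read b: {q1, q2, q3, q4}
read a: {q0, q1, q2}
read a: {q0, q1, q2, q3}
read b: {q0, q1, q2, q3, q4}
read c: {q1, q2, q3, q4}
read c: {q1, q2, q3, q4}
read c: {q1, q2, q3, q4}
read c: {q1, q2, q3, q4}
Final reachable set {q1, q2, q3, q4} has 4 states.

4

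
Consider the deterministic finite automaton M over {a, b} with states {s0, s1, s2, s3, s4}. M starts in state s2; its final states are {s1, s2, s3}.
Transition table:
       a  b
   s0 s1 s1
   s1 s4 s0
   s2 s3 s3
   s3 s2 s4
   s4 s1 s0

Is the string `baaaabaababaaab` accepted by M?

rejected

s2 --b--> s3
s3 --a--> s2
s2 --a--> s3
s3 --a--> s2
s2 --a--> s3
s3 --b--> s4
s4 --a--> s1
s1 --a--> s4
s4 --b--> s0
s0 --a--> s1
s1 --b--> s0
s0 --a--> s1
s1 --a--> s4
s4 --a--> s1
s1 --b--> s0
End in state s0, which is not an accepting state.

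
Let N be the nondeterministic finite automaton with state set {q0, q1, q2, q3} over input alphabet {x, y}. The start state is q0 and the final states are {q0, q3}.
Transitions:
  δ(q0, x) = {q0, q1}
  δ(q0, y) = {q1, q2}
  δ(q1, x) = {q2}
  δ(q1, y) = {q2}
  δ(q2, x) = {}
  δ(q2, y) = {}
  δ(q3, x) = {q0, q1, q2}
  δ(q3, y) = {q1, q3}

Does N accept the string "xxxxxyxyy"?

rejected

Start: {q0}
read x: {q0, q1}
read x: {q0, q1, q2}
read x: {q0, q1, q2}
read x: {q0, q1, q2}
read x: {q0, q1, q2}
read y: {q1, q2}
read x: {q2}
read y: {}
The reachable set is empty and stays empty for the remaining 1 symbol.
Reachable ∩ accepting = {} — empty.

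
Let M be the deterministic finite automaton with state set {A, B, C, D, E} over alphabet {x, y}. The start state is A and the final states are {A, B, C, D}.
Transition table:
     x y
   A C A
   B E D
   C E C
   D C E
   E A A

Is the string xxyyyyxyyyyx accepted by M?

A --x--> C
C --x--> E
E --y--> A
A --y--> A
A --y--> A
A --y--> A
A --x--> C
C --y--> C
C --y--> C
C --y--> C
C --y--> C
C --x--> E
End in state E, which is not an accepting state.

rejected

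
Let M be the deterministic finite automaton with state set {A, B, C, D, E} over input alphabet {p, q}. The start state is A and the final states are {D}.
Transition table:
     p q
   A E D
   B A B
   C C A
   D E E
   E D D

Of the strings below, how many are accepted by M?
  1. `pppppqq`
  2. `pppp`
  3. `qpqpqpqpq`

2

`pppppqq`: rejected
`pppp`: accepted
`qpqpqpqpq`: accepted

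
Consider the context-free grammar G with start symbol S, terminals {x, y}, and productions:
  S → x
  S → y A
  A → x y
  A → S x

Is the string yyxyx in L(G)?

S ⇒ yA ⇒ ySx ⇒ yyAx ⇒ yyxyx

yes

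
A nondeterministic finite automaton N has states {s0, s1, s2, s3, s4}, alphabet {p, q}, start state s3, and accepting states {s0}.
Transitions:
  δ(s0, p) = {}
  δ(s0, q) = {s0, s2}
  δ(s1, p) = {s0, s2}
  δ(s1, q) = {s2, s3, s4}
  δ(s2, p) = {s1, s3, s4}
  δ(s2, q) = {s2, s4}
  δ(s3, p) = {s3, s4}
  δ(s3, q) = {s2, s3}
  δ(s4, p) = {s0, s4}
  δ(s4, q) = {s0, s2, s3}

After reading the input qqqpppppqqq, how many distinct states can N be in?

4

Start: {s3}
read q: {s2, s3}
read q: {s2, s3, s4}
read q: {s0, s2, s3, s4}
read p: {s0, s1, s3, s4}
read p: {s0, s2, s3, s4}
read p: {s0, s1, s3, s4}
read p: {s0, s2, s3, s4}
read p: {s0, s1, s3, s4}
read q: {s0, s2, s3, s4}
read q: {s0, s2, s3, s4}
read q: {s0, s2, s3, s4}
Final reachable set {s0, s2, s3, s4} has 4 states.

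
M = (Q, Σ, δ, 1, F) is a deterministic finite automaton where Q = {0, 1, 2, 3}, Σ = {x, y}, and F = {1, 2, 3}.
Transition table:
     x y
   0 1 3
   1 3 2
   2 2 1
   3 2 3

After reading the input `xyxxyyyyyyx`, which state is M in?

2

1 --x--> 3
3 --y--> 3
3 --x--> 2
2 --x--> 2
2 --y--> 1
1 --y--> 2
2 --y--> 1
1 --y--> 2
2 --y--> 1
1 --y--> 2
2 --x--> 2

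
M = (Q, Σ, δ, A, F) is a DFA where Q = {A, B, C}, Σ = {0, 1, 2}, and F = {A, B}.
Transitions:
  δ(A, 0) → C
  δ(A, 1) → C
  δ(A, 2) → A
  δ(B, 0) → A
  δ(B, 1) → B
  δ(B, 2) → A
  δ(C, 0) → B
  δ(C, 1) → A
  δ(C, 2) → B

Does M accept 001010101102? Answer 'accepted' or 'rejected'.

A --0--> C
C --0--> B
B --1--> B
B --0--> A
A --1--> C
C --0--> B
B --1--> B
B --0--> A
A --1--> C
C --1--> A
A --0--> C
C --2--> B
End in state B, which is an accepting state.

accepted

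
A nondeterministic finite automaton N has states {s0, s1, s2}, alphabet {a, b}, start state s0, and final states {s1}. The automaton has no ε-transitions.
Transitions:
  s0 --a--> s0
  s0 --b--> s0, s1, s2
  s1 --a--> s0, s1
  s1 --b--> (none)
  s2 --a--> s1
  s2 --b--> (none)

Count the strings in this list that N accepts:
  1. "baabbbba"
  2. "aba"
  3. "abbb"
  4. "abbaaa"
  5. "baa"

5

"baabbbba": accepted
"aba": accepted
"abbb": accepted
"abbaaa": accepted
"baa": accepted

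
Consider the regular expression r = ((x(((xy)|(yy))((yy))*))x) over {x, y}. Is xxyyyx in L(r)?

Split as xxyyy·x: (x(((xy)|(yy))((yy))*)) matches xxyyy and x matches x.

yes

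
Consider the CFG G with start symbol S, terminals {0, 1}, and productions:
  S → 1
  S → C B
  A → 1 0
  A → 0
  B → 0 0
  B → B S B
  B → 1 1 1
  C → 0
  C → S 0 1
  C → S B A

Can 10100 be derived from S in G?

S ⇒ CB ⇒ S01B ⇒ 101B ⇒ 10100

yes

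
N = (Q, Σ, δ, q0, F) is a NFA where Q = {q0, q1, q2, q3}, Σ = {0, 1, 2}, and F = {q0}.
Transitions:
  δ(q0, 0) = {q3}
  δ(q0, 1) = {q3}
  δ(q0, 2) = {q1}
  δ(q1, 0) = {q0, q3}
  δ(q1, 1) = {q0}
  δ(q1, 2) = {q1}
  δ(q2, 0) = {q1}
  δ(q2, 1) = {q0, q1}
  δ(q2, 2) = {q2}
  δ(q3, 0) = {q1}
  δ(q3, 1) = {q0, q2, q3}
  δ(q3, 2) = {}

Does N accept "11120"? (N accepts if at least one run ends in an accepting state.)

Start: {q0}
read 1: {q3}
read 1: {q0, q2, q3}
read 1: {q0, q1, q2, q3}
read 2: {q1, q2}
read 0: {q0, q1, q3}
Reachable ∩ accepting = {q0} — nonempty.

accepted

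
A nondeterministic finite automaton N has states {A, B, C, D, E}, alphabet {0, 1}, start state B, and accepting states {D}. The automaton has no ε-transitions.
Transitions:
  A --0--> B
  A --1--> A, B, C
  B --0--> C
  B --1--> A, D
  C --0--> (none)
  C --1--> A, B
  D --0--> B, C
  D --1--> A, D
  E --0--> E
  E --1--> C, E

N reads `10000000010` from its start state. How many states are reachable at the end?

0

Start: {B}
read 1: {A, D}
read 0: {B, C}
read 0: {C}
read 0: {}
The reachable set is empty and stays empty for the remaining 7 symbols.
Final reachable set {} has 0 states.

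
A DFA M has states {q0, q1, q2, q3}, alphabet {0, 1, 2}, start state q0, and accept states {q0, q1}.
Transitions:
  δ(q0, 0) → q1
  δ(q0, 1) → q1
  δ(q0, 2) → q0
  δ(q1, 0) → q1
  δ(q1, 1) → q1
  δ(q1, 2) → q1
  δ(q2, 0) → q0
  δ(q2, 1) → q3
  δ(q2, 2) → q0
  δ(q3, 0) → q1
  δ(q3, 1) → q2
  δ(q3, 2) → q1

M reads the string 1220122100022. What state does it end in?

q1

q0 --1--> q1
q1 --2--> q1
q1 --2--> q1
q1 --0--> q1
q1 --1--> q1
q1 --2--> q1
q1 --2--> q1
q1 --1--> q1
q1 --0--> q1
q1 --0--> q1
q1 --0--> q1
q1 --2--> q1
q1 --2--> q1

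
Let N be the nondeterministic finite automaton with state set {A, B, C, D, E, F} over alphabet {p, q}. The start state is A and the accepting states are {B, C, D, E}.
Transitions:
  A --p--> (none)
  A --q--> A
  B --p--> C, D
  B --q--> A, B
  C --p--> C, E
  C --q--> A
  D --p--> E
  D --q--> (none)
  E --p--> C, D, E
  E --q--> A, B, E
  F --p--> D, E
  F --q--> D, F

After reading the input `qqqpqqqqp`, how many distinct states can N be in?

Start: {A}
read q: {A}
read q: {A}
read q: {A}
read p: {}
The reachable set is empty and stays empty for the remaining 5 symbols.
Final reachable set {} has 0 states.

0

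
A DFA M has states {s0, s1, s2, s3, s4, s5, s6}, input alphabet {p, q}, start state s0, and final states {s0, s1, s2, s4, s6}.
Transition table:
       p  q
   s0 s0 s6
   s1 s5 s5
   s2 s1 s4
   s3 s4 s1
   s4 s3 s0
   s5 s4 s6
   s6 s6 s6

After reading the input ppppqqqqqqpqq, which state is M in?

s0 --p--> s0
s0 --p--> s0
s0 --p--> s0
s0 --p--> s0
s0 --q--> s6
s6 --q--> s6
s6 --q--> s6
s6 --q--> s6
s6 --q--> s6
s6 --q--> s6
s6 --p--> s6
s6 --q--> s6
s6 --q--> s6

s6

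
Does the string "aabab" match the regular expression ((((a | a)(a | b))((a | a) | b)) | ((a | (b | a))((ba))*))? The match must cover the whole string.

no

Neither (((a|a)(a|b))((a|a)|b)) nor ((a|(b|a))((ba))*) matches aabab.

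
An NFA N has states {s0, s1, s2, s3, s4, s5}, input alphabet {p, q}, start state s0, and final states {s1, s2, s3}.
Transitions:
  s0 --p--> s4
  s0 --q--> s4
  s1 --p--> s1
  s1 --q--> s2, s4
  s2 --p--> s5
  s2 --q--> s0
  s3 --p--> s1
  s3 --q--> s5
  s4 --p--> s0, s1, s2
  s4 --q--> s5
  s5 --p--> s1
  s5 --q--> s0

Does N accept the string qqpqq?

rejected

Start: {s0}
read q: {s4}
read q: {s5}
read p: {s1}
read q: {s2, s4}
read q: {s0, s5}
Reachable ∩ accepting = {} — empty.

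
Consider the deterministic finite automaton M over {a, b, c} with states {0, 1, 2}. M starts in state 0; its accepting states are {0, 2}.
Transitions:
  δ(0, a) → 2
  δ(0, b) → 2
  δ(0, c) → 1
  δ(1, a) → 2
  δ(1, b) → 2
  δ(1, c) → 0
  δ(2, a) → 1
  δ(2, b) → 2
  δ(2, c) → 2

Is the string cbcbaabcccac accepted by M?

0 --c--> 1
1 --b--> 2
2 --c--> 2
2 --b--> 2
2 --a--> 1
1 --a--> 2
2 --b--> 2
2 --c--> 2
2 --c--> 2
2 --c--> 2
2 --a--> 1
1 --c--> 0
End in state 0, which is an accepting state.

accepted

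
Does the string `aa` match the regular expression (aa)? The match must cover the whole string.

Split as a·a: a matches a and a matches a.

yes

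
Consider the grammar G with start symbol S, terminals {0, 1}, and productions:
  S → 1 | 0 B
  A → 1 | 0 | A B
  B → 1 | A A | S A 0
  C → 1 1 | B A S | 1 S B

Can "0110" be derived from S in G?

yes

S ⇒ 0B ⇒ 0SA0 ⇒ 01A0 ⇒ 0110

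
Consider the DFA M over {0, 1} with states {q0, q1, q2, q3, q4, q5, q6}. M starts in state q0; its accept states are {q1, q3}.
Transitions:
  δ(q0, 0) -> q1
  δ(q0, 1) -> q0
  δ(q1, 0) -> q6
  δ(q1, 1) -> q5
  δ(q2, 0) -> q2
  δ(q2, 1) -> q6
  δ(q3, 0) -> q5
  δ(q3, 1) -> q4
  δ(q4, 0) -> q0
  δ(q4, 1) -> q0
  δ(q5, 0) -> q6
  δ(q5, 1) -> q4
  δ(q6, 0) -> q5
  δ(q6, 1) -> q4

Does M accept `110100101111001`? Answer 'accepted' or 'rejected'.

rejected

q0 --1--> q0
q0 --1--> q0
q0 --0--> q1
q1 --1--> q5
q5 --0--> q6
q6 --0--> q5
q5 --1--> q4
q4 --0--> q0
q0 --1--> q0
q0 --1--> q0
q0 --1--> q0
q0 --1--> q0
q0 --0--> q1
q1 --0--> q6
q6 --1--> q4
End in state q4, which is not an accepting state.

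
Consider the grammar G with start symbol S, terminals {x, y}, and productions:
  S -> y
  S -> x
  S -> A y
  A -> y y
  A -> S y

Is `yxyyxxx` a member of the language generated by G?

no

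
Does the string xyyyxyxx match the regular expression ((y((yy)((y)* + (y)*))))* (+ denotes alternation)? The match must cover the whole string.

no

xyyyxyxx cannot be split into zero or more pieces each matching (y((yy)((y)*+(y)*))).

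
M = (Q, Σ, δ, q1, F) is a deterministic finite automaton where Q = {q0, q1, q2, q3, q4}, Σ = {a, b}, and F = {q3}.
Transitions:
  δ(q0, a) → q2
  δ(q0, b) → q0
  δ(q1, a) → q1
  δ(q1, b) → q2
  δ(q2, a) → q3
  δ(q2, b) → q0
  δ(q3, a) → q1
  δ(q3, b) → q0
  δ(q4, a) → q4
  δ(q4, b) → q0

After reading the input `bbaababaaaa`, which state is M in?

q1 --b--> q2
q2 --b--> q0
q0 --a--> q2
q2 --a--> q3
q3 --b--> q0
q0 --a--> q2
q2 --b--> q0
q0 --a--> q2
q2 --a--> q3
q3 --a--> q1
q1 --a--> q1

q1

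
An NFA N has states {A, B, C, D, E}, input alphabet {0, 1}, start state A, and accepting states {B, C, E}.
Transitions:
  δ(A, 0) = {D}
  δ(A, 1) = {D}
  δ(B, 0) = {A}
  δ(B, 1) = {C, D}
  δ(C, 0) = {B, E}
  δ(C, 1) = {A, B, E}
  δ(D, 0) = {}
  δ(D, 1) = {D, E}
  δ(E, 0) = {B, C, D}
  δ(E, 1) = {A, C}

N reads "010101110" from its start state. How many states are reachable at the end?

5

Start: {A}
read 0: {D}
read 1: {D, E}
read 0: {B, C, D}
read 1: {A, B, C, D, E}
read 0: {A, B, C, D, E}
read 1: {A, B, C, D, E}
read 1: {A, B, C, D, E}
read 1: {A, B, C, D, E}
read 0: {A, B, C, D, E}
Final reachable set {A, B, C, D, E} has 5 states.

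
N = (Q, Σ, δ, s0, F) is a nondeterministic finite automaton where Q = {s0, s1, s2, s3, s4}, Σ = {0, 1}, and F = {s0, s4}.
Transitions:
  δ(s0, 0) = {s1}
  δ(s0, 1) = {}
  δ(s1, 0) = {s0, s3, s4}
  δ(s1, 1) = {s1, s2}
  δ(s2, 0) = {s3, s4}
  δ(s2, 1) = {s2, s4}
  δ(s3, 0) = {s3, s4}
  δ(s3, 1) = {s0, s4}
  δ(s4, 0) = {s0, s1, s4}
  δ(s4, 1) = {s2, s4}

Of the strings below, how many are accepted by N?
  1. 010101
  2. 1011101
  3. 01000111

2

010101: accepted
1011101: rejected
01000111: accepted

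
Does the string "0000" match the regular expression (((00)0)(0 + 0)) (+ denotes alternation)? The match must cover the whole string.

yes

Split as 000·0: ((00)0) matches 000 and (0+0) matches 0.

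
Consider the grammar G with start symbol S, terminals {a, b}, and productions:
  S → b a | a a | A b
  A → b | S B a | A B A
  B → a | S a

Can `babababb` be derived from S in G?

S ⇒ Ab ⇒ ABAb ⇒ ABABAb ⇒ ABABABAb ⇒ bBABABAb ⇒ baABABAb ⇒ babBABAb ⇒ babaABAb ⇒ bababBAb ⇒ bababaAb ⇒ babababb

yes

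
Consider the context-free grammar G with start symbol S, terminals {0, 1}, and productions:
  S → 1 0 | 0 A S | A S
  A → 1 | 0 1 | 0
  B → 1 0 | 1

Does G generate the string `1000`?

no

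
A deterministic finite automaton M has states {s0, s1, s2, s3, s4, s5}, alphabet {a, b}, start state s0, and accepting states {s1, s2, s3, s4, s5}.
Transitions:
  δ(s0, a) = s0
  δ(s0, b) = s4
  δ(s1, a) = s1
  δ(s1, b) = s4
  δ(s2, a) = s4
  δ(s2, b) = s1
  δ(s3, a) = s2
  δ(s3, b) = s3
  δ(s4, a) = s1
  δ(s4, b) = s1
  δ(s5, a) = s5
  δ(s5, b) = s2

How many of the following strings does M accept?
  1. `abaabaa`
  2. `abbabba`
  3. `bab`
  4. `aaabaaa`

`abaabaa`: accepted
`abbabba`: accepted
`bab`: accepted
`aaabaaa`: accepted

4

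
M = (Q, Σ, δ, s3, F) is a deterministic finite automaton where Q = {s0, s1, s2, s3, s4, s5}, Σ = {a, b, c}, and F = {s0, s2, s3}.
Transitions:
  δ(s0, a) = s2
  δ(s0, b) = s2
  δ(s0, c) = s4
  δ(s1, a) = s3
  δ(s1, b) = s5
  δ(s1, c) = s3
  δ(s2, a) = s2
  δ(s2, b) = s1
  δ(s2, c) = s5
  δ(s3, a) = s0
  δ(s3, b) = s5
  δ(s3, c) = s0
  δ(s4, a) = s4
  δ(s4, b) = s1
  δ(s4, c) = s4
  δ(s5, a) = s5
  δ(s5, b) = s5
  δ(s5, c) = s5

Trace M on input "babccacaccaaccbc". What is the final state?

s5

s3 --b--> s5
s5 --a--> s5
s5 --b--> s5
s5 --c--> s5
s5 --c--> s5
s5 --a--> s5
s5 --c--> s5
s5 --a--> s5
s5 --c--> s5
s5 --c--> s5
s5 --a--> s5
s5 --a--> s5
s5 --c--> s5
s5 --c--> s5
s5 --b--> s5
s5 --c--> s5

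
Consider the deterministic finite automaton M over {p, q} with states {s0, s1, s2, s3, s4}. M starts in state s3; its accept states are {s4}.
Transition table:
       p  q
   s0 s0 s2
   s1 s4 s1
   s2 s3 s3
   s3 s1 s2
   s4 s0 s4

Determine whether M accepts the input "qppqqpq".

accepted

s3 --q--> s2
s2 --p--> s3
s3 --p--> s1
s1 --q--> s1
s1 --q--> s1
s1 --p--> s4
s4 --q--> s4
End in state s4, which is an accepting state.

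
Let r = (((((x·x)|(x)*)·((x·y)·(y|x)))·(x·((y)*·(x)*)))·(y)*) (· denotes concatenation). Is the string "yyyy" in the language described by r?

No split of yyyy into u·v has ((((x·x)|(x)*)·((x·y)·(y|x)))·(x·((y)*·(x)*))) matching u and (y)* matching v.

no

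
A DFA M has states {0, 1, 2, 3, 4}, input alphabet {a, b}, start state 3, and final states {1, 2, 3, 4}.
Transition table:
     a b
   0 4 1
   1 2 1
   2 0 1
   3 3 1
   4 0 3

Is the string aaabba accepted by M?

accepted

3 --a--> 3
3 --a--> 3
3 --a--> 3
3 --b--> 1
1 --b--> 1
1 --a--> 2
End in state 2, which is an accepting state.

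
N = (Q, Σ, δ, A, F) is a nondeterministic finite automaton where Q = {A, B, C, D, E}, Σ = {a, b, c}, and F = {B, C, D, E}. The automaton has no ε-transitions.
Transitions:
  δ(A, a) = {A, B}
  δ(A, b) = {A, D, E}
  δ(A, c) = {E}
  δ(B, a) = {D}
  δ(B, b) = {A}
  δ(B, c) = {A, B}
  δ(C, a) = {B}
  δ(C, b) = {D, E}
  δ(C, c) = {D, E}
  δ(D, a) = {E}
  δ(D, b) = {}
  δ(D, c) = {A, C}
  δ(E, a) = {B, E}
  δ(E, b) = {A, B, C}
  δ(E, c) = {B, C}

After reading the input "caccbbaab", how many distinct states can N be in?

Start: {A}
read c: {E}
read a: {B, E}
read c: {A, B, C}
read c: {A, B, D, E}
read b: {A, B, C, D, E}
read b: {A, B, C, D, E}
read a: {A, B, D, E}
read a: {A, B, D, E}
read b: {A, B, C, D, E}
Final reachable set {A, B, C, D, E} has 5 states.

5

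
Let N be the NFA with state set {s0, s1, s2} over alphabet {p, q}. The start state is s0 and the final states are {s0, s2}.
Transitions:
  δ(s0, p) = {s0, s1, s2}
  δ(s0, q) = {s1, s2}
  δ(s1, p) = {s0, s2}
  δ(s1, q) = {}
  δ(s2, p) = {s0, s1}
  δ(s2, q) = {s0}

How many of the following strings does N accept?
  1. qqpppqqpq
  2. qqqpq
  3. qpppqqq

qqpppqqpq: accepted
qqqpq: accepted
qpppqqq: accepted

3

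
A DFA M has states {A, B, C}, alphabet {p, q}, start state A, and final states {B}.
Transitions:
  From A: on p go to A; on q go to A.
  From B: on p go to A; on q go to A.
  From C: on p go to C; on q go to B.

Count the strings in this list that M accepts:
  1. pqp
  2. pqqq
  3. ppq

pqp: rejected
pqqq: rejected
ppq: rejected

0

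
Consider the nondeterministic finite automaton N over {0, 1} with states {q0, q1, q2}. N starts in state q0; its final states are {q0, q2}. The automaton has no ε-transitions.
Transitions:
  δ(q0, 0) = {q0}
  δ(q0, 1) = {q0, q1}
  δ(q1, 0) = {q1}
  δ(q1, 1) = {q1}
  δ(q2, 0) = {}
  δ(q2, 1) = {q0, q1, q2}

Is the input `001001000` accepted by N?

accepted

Start: {q0}
read 0: {q0}
read 0: {q0}
read 1: {q0, q1}
read 0: {q0, q1}
read 0: {q0, q1}
read 1: {q0, q1}
read 0: {q0, q1}
read 0: {q0, q1}
read 0: {q0, q1}
Reachable ∩ accepting = {q0} — nonempty.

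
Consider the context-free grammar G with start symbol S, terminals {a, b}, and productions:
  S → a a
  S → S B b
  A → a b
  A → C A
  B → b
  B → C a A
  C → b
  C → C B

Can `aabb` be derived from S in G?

yes

S ⇒ SBb ⇒ aaBb ⇒ aabb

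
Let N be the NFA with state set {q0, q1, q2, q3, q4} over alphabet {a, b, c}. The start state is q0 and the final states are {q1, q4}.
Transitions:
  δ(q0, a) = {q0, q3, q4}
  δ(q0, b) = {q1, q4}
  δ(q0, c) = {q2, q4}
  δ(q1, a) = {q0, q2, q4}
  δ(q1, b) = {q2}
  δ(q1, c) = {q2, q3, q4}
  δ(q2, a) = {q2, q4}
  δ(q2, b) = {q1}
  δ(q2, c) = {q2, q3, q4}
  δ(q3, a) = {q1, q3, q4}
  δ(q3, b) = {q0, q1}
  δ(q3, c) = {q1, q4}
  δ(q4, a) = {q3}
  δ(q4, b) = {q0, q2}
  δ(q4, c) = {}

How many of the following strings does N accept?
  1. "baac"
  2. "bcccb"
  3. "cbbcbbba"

"baac": accepted
"bcccb": accepted
"cbbcbbba": accepted

3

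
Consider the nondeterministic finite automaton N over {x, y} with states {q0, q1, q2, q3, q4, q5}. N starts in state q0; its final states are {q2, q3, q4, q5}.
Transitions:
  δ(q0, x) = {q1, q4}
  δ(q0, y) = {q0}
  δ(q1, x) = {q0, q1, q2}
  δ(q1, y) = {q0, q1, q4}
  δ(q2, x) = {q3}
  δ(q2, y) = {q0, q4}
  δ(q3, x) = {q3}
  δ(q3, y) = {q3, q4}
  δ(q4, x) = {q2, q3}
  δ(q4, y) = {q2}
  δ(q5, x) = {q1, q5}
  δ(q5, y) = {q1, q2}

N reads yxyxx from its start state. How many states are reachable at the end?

Start: {q0}
read y: {q0}
read x: {q1, q4}
read y: {q0, q1, q2, q4}
read x: {q0, q1, q2, q3, q4}
read x: {q0, q1, q2, q3, q4}
Final reachable set {q0, q1, q2, q3, q4} has 5 states.

5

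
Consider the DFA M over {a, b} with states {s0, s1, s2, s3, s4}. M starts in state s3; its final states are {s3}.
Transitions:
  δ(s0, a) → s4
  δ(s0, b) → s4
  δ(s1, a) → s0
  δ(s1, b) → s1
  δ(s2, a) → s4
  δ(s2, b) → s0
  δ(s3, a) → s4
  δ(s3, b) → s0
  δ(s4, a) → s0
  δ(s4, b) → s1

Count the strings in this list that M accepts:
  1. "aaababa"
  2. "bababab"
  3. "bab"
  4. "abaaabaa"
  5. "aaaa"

"aaababa": rejected
"bababab": rejected
"bab": rejected
"abaaabaa": rejected
"aaaa": rejected

0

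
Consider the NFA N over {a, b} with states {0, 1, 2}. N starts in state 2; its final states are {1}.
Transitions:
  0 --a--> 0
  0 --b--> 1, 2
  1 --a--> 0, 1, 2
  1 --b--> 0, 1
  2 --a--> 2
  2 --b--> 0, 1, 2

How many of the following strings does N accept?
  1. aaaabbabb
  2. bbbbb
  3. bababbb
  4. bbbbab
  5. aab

aaaabbabb: accepted
bbbbb: accepted
bababbb: accepted
bbbbab: accepted
aab: accepted

5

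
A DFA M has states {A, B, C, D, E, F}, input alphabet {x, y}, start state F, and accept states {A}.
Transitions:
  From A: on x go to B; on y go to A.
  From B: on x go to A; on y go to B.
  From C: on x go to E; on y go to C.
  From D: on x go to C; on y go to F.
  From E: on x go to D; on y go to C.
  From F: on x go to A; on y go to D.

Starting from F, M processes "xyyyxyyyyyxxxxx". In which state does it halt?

A

F --x--> A
A --y--> A
A --y--> A
A --y--> A
A --x--> B
B --y--> B
B --y--> B
B --y--> B
B --y--> B
B --y--> B
B --x--> A
A --x--> B
B --x--> A
A --x--> B
B --x--> A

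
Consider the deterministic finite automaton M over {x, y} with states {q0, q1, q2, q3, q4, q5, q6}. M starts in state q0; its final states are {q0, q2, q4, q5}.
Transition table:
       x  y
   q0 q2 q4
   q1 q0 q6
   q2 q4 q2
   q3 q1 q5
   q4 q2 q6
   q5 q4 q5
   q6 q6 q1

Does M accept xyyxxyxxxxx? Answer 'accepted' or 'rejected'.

q0 --x--> q2
q2 --y--> q2
q2 --y--> q2
q2 --x--> q4
q4 --x--> q2
q2 --y--> q2
q2 --x--> q4
q4 --x--> q2
q2 --x--> q4
q4 --x--> q2
q2 --x--> q4
End in state q4, which is an accepting state.

accepted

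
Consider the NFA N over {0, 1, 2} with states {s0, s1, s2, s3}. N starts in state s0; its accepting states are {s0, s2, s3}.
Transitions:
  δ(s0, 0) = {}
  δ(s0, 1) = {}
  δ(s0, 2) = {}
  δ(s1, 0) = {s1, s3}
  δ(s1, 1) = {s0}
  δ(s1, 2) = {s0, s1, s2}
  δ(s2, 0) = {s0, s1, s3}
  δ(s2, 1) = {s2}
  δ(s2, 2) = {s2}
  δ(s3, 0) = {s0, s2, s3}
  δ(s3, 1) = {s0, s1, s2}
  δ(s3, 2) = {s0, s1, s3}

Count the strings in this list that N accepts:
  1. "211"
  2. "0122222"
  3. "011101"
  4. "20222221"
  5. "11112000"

"211": rejected
"0122222": rejected
"011101": rejected
"20222221": rejected
"11112000": rejected

0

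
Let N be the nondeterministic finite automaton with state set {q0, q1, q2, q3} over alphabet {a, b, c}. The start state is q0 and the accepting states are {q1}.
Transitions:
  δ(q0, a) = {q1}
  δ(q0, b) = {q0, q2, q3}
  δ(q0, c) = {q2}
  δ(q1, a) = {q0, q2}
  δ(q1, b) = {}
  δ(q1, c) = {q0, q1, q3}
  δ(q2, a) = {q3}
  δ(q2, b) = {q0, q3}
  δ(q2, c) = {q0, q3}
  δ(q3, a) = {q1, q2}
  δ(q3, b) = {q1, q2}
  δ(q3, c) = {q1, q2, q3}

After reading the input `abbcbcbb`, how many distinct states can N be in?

Start: {q0}
read a: {q1}
read b: {}
The reachable set is empty and stays empty for the remaining 6 symbols.
Final reachable set {} has 0 states.

0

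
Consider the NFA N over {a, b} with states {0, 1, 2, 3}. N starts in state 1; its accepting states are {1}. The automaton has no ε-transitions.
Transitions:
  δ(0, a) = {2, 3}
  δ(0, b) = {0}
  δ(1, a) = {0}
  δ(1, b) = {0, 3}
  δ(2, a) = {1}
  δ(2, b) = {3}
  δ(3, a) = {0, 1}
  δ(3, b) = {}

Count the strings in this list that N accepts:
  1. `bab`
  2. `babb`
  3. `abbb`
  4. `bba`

0

`bab`: rejected
`babb`: rejected
`abbb`: rejected
`bba`: rejected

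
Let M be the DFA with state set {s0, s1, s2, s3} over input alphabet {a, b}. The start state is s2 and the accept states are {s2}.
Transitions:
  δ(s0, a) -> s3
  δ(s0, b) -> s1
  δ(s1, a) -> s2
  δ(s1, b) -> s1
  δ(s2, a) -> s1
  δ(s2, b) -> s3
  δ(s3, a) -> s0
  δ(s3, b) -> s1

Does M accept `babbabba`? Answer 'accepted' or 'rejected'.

s2 --b--> s3
s3 --a--> s0
s0 --b--> s1
s1 --b--> s1
s1 --a--> s2
s2 --b--> s3
s3 --b--> s1
s1 --a--> s2
End in state s2, which is an accepting state.

accepted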